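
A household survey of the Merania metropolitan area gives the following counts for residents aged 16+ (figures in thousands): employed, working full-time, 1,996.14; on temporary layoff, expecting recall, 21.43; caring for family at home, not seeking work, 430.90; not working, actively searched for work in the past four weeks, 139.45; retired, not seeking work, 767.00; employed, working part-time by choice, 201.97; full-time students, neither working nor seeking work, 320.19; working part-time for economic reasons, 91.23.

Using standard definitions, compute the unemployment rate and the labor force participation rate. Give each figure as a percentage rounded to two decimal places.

Employed = 1,996.14 + 201.97 + 91.23 = 2,289.34 thousand (anyone who worked, including part-time for economic reasons, counts as employed).
Unemployed = 21.43 + 139.45 = 160.88 thousand (jobless and actively searching, or on temporary layoff).
Labor force = 2,289.34 + 160.88 = 2,450.22 thousand.
Not in labor force = 430.90 + 767.00 + 320.19 = 1,518.09 thousand (those not working and not actively searching are outside the labor force).
Civilian working-age population = 2,450.22 + 1,518.09 = 3,968.31 thousand.
Unemployment rate = 160.88 / 2,450.22 = 6.57%.
Labor force participation rate = 2,450.22 / 3,968.31 = 61.74%.

Unemployment rate ≈ 6.57%; labor force participation rate ≈ 61.74%.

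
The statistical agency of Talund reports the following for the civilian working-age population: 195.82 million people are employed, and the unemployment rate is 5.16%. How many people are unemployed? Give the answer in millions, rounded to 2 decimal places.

About 10.65 million are unemployed.

Let U be the number unemployed. The labor force is E + U, and U/(E+U) = 0.0516.
So U = 0.0516 × 195.82 / (1 − 0.0516) = 10.1043 / 0.9484 ≈ 10.65 million.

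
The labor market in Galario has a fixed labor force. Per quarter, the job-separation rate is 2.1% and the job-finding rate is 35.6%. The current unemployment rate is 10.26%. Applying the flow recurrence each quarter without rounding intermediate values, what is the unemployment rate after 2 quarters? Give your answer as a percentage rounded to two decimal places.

With a fixed labor force, u_{t+1} = u_t + s·(1−u_t) − f·u_t = u_t·(1−s−f) + s.
Here 1−s−f = 0.623 and s = 0.021.
u_1 = 0.102600 × 0.623 + 0.021 = 0.084920.
u_2 = 0.084920 × 0.623 + 0.021 = 0.073905.

Unemployment rate after two quarters ≈ 7.39%.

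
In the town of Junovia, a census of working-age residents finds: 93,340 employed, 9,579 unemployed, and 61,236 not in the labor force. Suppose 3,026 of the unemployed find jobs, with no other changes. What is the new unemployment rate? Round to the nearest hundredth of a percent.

New unemployment rate ≈ 6.37%.

Initially, labor force = 93,340 + 9,579 = 102,919, so u = 9,579/102,919 = 9.31%.
After the change, unemployed falls and employed rises by 3,026; labor force unchanged → E = 96,366, U = 6,553, labor force = 102,919.
New unemployment rate = 6,553 / 102,919 = 6.37%.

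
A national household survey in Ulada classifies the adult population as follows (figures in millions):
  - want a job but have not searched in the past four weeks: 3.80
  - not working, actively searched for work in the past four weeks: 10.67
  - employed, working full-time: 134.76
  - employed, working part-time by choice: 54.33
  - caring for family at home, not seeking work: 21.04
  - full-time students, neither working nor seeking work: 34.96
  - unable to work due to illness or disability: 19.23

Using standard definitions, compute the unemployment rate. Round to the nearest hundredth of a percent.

Unemployment rate ≈ 5.34%.

Employed = 134.76 + 54.33 = 189.09 million.
Unemployed = 10.67 million.
Labor force = 189.09 + 10.67 = 199.76 million.
Unemployment rate = 10.67 / 199.76 = 5.34%.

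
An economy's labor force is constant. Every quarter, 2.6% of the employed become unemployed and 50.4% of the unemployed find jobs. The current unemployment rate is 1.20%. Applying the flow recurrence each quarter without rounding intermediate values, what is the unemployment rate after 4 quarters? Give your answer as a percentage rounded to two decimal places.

Unemployment rate after four quarters ≈ 4.72%.

With a fixed labor force, u_{t+1} = u_t + s·(1−u_t) − f·u_t = u_t·(1−s−f) + s.
Here 1−s−f = 0.470 and s = 0.026.
u_1 = 0.012000 × 0.470 + 0.026 = 0.031640.
u_2 = 0.031640 × 0.470 + 0.026 = 0.040871.
u_3 = 0.040871 × 0.470 + 0.026 = 0.045209.
u_4 = 0.045209 × 0.470 + 0.026 = 0.047248.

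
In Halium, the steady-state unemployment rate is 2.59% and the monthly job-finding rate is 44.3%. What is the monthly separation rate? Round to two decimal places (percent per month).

Separation rate ≈ 1.18% per month.

From u* = s/(s+f): s = u·f/(1−u).
s = 0.0259 × 44.3 / (1 − 0.0259) = 1.1474 / 0.9741 ≈ 1.18% per month.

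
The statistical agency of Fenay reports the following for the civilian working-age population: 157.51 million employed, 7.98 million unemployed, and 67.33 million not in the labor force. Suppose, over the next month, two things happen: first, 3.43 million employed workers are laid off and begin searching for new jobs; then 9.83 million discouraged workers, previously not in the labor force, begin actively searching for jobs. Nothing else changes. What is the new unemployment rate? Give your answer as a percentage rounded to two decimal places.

New unemployment rate ≈ 12.11%.

Initially, labor force = 157.51 + 7.98 = 165.49 million, so u = 7.98/165.49 = 4.82%.
After the first change, employed falls and unemployed rises by 3.43; labor force unchanged → E = 154.08, U = 11.41, labor force = 165.49 million.
After the second change, unemployed and labor force both rise by 9.83 → E = 154.08, U = 21.24, labor force = 175.32 million.
New unemployment rate = 21.24 / 175.32 = 12.11%.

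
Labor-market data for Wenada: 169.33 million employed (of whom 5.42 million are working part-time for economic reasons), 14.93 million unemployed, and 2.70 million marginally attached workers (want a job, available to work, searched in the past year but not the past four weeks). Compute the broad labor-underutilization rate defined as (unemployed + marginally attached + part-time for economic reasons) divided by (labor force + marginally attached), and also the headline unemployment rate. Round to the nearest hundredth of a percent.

Labor force = 169.33 + 14.93 = 184.26 million.
Numerator = 14.93 + 2.70 + 5.42 = 23.05 million.
Denominator = 184.26 + 2.70 = 186.96 million.
Broad rate = 23.05 / 186.96 = 12.33%.
Headline unemployment rate = 14.93 / 184.26 = 8.10%.

Broad underutilization rate ≈ 12.33%; headline unemployment rate ≈ 8.10%.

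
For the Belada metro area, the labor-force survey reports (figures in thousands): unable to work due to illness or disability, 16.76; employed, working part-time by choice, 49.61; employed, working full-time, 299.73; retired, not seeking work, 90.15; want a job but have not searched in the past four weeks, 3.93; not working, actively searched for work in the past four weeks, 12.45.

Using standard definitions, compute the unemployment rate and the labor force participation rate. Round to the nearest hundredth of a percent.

Unemployment rate ≈ 3.44%; labor force participation rate ≈ 76.55%.

Employed = 49.61 + 299.73 = 349.34 thousand.
Unemployed = 12.45 thousand.
Labor force = 349.34 + 12.45 = 361.79 thousand.
Not in labor force = 16.76 + 90.15 + 3.93 = 110.84 thousand (those not working and not actively searching are outside the labor force — including those who want a job but have given up searching).
Civilian working-age population = 361.79 + 110.84 = 472.63 thousand.
Unemployment rate = 12.45 / 361.79 = 3.44%.
Labor force participation rate = 361.79 / 472.63 = 76.55%.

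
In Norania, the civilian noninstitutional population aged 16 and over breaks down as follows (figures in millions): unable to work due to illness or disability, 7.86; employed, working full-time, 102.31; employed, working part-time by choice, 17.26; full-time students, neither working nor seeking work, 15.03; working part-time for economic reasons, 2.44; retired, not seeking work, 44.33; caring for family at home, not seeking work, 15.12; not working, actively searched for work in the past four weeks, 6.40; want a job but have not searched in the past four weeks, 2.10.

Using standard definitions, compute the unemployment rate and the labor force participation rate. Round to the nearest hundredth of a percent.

Unemployment rate ≈ 4.98%; labor force participation rate ≈ 60.33%.

Employed = 102.31 + 17.26 + 2.44 = 122.01 million (anyone who worked, including part-time for economic reasons, counts as employed).
Unemployed = 6.40 million.
Labor force = 122.01 + 6.40 = 128.41 million.
Not in labor force = 7.86 + 15.03 + 44.33 + 15.12 + 2.10 = 84.44 million (those not working and not actively searching are outside the labor force — including those who want a job but have given up searching).
Civilian working-age population = 128.41 + 84.44 = 212.85 million.
Unemployment rate = 6.40 / 128.41 = 4.98%.
Labor force participation rate = 128.41 / 212.85 = 60.33%.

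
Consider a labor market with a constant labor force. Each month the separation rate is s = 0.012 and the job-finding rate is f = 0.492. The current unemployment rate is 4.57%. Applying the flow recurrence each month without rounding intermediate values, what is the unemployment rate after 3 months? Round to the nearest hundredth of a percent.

Unemployment rate after three months ≈ 2.65%.

With a fixed labor force, u_{t+1} = u_t + s·(1−u_t) − f·u_t = u_t·(1−s−f) + s.
Here 1−s−f = 0.496 and s = 0.012.
u_1 = 0.045700 × 0.496 + 0.012 = 0.034667.
u_2 = 0.034667 × 0.496 + 0.012 = 0.029195.
u_3 = 0.029195 × 0.496 + 0.012 = 0.026481.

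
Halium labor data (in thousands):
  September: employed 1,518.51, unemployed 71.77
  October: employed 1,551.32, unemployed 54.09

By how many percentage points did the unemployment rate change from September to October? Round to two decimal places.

September: labor force = 1,518.51 + 71.77 = 1,590.28; u = 71.77/1,590.28 = 4.51%.
October: labor force = 1,551.32 + 54.09 = 1,605.41; u = 54.09/1,605.41 = 3.37%.
Change = 3.37% − 4.51% = −1.14 pp.

The unemployment rate changed by −1.14 percentage points.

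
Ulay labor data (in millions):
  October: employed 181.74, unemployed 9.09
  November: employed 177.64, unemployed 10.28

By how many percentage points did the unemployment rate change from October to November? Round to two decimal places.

October: labor force = 181.74 + 9.09 = 190.83; u = 9.09/190.83 = 4.76%.
November: labor force = 177.64 + 10.28 = 187.92; u = 10.28/187.92 = 5.47%.
Change = 5.47% − 4.76% = +0.71 pp.

The unemployment rate changed by +0.71 percentage points.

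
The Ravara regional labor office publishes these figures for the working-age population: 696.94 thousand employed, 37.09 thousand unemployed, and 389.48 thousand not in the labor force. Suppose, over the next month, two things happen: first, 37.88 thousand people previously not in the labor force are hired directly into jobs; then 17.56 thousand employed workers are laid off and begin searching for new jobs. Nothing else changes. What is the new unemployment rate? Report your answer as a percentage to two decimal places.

Initially, labor force = 696.94 + 37.09 = 734.03 thousand, so u = 37.09/734.03 = 5.05%.
After the first change, employed and labor force both rise by 37.88; unemployed unchanged → E = 734.82, U = 37.09, labor force = 771.91 thousand.
After the second change, employed falls and unemployed rises by 17.56; labor force unchanged → E = 717.26, U = 54.65, labor force = 771.91 thousand.
New unemployment rate = 54.65 / 771.91 = 7.08%.

New unemployment rate ≈ 7.08%.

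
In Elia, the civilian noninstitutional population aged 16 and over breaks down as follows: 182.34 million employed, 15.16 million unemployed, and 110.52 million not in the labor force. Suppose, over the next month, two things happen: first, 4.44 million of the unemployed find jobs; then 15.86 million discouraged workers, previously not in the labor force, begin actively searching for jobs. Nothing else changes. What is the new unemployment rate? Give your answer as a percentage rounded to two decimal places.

New unemployment rate ≈ 12.46%.

Initially, labor force = 182.34 + 15.16 = 197.50 million, so u = 15.16/197.50 = 7.68%.
After the first change, unemployed falls and employed rises by 4.44; labor force unchanged → E = 186.78, U = 10.72, labor force = 197.50 million.
After the second change, unemployed and labor force both rise by 15.86 → E = 186.78, U = 26.58, labor force = 213.36 million.
New unemployment rate = 26.58 / 213.36 = 12.46%.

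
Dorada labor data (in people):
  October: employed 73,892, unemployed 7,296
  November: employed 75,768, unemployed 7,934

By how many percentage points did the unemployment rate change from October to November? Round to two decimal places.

The unemployment rate changed by +0.49 percentage points.

October: labor force = 73,892 + 7,296 = 81,188; u = 7,296/81,188 = 8.99%.
November: labor force = 75,768 + 7,934 = 83,702; u = 7,934/83,702 = 9.48%.
Change = 9.48% − 8.99% = +0.49 pp.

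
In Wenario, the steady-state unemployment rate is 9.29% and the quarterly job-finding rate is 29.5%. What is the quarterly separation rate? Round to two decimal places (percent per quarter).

Separation rate ≈ 3.02% per quarter.

From u* = s/(s+f): s = u·f/(1−u).
s = 0.0929 × 29.5 / (1 − 0.0929) = 2.7405 / 0.9071 ≈ 3.02% per quarter.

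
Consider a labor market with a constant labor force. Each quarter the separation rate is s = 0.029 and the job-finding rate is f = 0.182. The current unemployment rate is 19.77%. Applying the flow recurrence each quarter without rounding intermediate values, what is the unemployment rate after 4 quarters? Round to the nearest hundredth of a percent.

With a fixed labor force, u_{t+1} = u_t + s·(1−u_t) − f·u_t = u_t·(1−s−f) + s.
Here 1−s−f = 0.789 and s = 0.029.
u_1 = 0.197700 × 0.789 + 0.029 = 0.184985.
u_2 = 0.184985 × 0.789 + 0.029 = 0.174953.
u_3 = 0.174953 × 0.789 + 0.029 = 0.167038.
u_4 = 0.167038 × 0.789 + 0.029 = 0.160793.

Unemployment rate after four quarters ≈ 16.08%.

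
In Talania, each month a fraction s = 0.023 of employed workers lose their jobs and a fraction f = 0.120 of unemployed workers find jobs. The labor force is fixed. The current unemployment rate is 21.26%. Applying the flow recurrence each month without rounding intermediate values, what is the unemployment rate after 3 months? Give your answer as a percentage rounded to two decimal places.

Unemployment rate after three months ≈ 19.34%.

With a fixed labor force, u_{t+1} = u_t + s·(1−u_t) − f·u_t = u_t·(1−s−f) + s.
Here 1−s−f = 0.857 and s = 0.023.
u_1 = 0.212600 × 0.857 + 0.023 = 0.205198.
u_2 = 0.205198 × 0.857 + 0.023 = 0.198855.
u_3 = 0.198855 × 0.857 + 0.023 = 0.193419.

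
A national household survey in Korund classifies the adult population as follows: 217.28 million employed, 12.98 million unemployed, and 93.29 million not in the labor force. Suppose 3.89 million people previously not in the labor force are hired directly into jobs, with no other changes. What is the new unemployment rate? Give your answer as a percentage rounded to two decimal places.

Initially, labor force = 217.28 + 12.98 = 230.26 million, so u = 12.98/230.26 = 5.64%.
After the change, employed and labor force both rise by 3.89; unemployed unchanged → E = 221.17, U = 12.98, labor force = 234.15 million.
New unemployment rate = 12.98 / 234.15 = 5.54%.

New unemployment rate ≈ 5.54%.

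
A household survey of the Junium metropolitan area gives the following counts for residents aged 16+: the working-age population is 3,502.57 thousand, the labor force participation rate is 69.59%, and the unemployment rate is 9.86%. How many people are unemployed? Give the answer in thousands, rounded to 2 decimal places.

Labor force = 0.6959 × 3,502.57 = 2,437.44 thousand.
Unemployed = 0.0986 × 2,437.44 ≈ 240.33 thousand.

About 240.33 thousand are unemployed.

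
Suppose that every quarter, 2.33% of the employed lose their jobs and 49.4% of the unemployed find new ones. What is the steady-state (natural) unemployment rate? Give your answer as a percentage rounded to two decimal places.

At steady state the flows balance: s·E = f·U, so U/(E+U) = s/(s+f).
u* = 2.33 / (2.33 + 49.4) = 2.33 / 51.73 = 4.50%.

Steady-state unemployment rate ≈ 4.50%.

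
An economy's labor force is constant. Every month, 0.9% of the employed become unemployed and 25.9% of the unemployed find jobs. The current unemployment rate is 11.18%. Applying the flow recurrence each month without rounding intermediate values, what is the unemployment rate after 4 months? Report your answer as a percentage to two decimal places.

Unemployment rate after four months ≈ 5.60%.

With a fixed labor force, u_{t+1} = u_t + s·(1−u_t) − f·u_t = u_t·(1−s−f) + s.
Here 1−s−f = 0.732 and s = 0.009.
u_1 = 0.111800 × 0.732 + 0.009 = 0.090838.
u_2 = 0.090838 × 0.732 + 0.009 = 0.075493.
u_3 = 0.075493 × 0.732 + 0.009 = 0.064261.
u_4 = 0.064261 × 0.732 + 0.009 = 0.056039.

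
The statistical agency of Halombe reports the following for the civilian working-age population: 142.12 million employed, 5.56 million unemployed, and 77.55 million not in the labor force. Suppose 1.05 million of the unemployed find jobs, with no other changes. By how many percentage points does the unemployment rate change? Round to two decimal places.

The unemployment rate changes by −0.71 percentage points.

Initially, labor force = 142.12 + 5.56 = 147.68 million, so u = 5.56/147.68 = 3.76%.
After the change, unemployed falls and employed rises by 1.05; labor force unchanged → E = 143.17, U = 4.51, labor force = 147.68 million.
New unemployment rate = 4.51 / 147.68 = 3.05%.
Change = 3.05% − 3.76% = −0.71 percentage points.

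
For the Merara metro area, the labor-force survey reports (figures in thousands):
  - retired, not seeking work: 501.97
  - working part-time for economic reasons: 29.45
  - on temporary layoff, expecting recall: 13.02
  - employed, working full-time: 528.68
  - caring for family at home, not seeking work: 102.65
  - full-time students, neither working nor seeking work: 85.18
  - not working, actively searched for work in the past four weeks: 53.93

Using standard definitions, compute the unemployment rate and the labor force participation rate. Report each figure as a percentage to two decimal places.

Employed = 29.45 + 528.68 = 558.13 thousand (anyone who worked, including part-time for economic reasons, counts as employed).
Unemployed = 13.02 + 53.93 = 66.95 thousand (jobless and actively searching, or on temporary layoff).
Labor force = 558.13 + 66.95 = 625.08 thousand.
Not in labor force = 501.97 + 102.65 + 85.18 = 689.80 thousand (those not working and not actively searching are outside the labor force).
Civilian working-age population = 625.08 + 689.80 = 1,314.88 thousand.
Unemployment rate = 66.95 / 625.08 = 10.71%.
Labor force participation rate = 625.08 / 1,314.88 = 47.54%.

Unemployment rate ≈ 10.71%; labor force participation rate ≈ 47.54%.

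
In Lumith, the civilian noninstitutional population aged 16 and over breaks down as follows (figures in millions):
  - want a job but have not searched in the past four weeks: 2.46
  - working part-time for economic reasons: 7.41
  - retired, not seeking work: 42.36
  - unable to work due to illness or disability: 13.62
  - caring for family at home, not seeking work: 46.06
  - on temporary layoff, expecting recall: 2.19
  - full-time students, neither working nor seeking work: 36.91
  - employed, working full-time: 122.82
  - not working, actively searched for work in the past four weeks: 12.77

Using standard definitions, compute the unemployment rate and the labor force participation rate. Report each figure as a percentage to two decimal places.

Employed = 7.41 + 122.82 = 130.23 million (anyone who worked, including part-time for economic reasons, counts as employed).
Unemployed = 2.19 + 12.77 = 14.96 million (jobless and actively searching, or on temporary layoff).
Labor force = 130.23 + 14.96 = 145.19 million.
Not in labor force = 2.46 + 42.36 + 13.62 + 46.06 + 36.91 = 141.41 million (those not working and not actively searching are outside the labor force — including those who want a job but have given up searching).
Civilian working-age population = 145.19 + 141.41 = 286.60 million.
Unemployment rate = 14.96 / 145.19 = 10.30%.
Labor force participation rate = 145.19 / 286.60 = 50.66%.

Unemployment rate ≈ 10.30%; labor force participation rate ≈ 50.66%.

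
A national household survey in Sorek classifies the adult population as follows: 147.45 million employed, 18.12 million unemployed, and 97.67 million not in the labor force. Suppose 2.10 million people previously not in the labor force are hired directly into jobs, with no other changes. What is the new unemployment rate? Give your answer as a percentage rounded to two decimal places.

New unemployment rate ≈ 10.81%.

Initially, labor force = 147.45 + 18.12 = 165.57 million, so u = 18.12/165.57 = 10.94%.
After the change, employed and labor force both rise by 2.10; unemployed unchanged → E = 149.55, U = 18.12, labor force = 167.67 million.
New unemployment rate = 18.12 / 167.67 = 10.81%.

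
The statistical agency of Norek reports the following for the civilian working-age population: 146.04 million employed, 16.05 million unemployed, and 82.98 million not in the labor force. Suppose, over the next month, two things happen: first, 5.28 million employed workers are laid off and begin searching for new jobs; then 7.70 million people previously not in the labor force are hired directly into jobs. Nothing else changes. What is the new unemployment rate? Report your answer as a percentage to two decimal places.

Initially, labor force = 146.04 + 16.05 = 162.09 million, so u = 16.05/162.09 = 9.90%.
After the first change, employed falls and unemployed rises by 5.28; labor force unchanged → E = 140.76, U = 21.33, labor force = 162.09 million.
After the second change, employed and labor force both rise by 7.70; unemployed unchanged → E = 148.46, U = 21.33, labor force = 169.79 million.
New unemployment rate = 21.33 / 169.79 = 12.56%.

New unemployment rate ≈ 12.56%.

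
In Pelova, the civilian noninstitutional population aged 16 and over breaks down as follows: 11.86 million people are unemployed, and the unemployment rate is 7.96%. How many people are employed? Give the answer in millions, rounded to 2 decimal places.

About 137.13 million are employed.

Labor force = U / u = 11.86 / 0.0796 ≈ 148.99 million.
Employed = labor force − unemployed = 148.99 − 11.86 = 137.13 million.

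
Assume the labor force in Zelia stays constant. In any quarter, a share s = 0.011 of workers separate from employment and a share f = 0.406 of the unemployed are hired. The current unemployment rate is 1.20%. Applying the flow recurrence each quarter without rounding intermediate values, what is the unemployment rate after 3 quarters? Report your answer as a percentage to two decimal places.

Unemployment rate after three quarters ≈ 2.35%.

With a fixed labor force, u_{t+1} = u_t + s·(1−u_t) − f·u_t = u_t·(1−s−f) + s.
Here 1−s−f = 0.583 and s = 0.011.
u_1 = 0.012000 × 0.583 + 0.011 = 0.017996.
u_2 = 0.017996 × 0.583 + 0.011 = 0.021492.
u_3 = 0.021492 × 0.583 + 0.011 = 0.023530.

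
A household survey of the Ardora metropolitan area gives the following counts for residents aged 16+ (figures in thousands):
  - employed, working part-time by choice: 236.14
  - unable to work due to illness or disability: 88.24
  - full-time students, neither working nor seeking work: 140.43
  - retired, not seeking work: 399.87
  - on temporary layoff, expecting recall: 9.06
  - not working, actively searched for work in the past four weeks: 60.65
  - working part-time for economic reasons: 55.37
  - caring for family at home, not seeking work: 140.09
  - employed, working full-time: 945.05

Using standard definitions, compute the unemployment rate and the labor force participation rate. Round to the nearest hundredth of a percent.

Unemployment rate ≈ 5.34%; labor force participation rate ≈ 62.96%.

Employed = 236.14 + 55.37 + 945.05 = 1,236.56 thousand (anyone who worked, including part-time for economic reasons, counts as employed).
Unemployed = 9.06 + 60.65 = 69.71 thousand (jobless and actively searching, or on temporary layoff).
Labor force = 1,236.56 + 69.71 = 1,306.27 thousand.
Not in labor force = 88.24 + 140.43 + 399.87 + 140.09 = 768.63 thousand (those not working and not actively searching are outside the labor force).
Civilian working-age population = 1,306.27 + 768.63 = 2,074.90 thousand.
Unemployment rate = 69.71 / 1,306.27 = 5.34%.
Labor force participation rate = 1,306.27 / 2,074.90 = 62.96%.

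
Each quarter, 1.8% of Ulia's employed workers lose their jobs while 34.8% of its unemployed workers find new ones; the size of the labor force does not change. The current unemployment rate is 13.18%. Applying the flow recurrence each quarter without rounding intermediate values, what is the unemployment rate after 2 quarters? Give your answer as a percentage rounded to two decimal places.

Unemployment rate after two quarters ≈ 8.24%.

With a fixed labor force, u_{t+1} = u_t + s·(1−u_t) − f·u_t = u_t·(1−s−f) + s.
Here 1−s−f = 0.634 and s = 0.018.
u_1 = 0.131800 × 0.634 + 0.018 = 0.101561.
u_2 = 0.101561 × 0.634 + 0.018 = 0.082390.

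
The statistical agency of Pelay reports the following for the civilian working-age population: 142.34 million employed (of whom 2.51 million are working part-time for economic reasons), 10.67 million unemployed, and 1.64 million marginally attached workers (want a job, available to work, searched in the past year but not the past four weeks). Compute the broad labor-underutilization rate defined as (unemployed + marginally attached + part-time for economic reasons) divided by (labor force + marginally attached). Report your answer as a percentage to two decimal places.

Broad underutilization rate ≈ 9.58%.

Labor force = 142.34 + 10.67 = 153.01 million.
Numerator = 10.67 + 1.64 + 2.51 = 14.82 million.
Denominator = 153.01 + 1.64 = 154.65 million.
Broad rate = 14.82 / 154.65 = 9.58%.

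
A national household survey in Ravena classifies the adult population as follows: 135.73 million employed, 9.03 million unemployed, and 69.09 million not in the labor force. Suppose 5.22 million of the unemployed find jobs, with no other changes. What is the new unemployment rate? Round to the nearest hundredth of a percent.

Initially, labor force = 135.73 + 9.03 = 144.76 million, so u = 9.03/144.76 = 6.24%.
After the change, unemployed falls and employed rises by 5.22; labor force unchanged → E = 140.95, U = 3.81, labor force = 144.76 million.
New unemployment rate = 3.81 / 144.76 = 2.63%.

New unemployment rate ≈ 2.63%.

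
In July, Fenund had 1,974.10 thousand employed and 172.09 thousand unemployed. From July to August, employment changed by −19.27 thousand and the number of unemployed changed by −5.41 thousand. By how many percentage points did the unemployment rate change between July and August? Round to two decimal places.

The unemployment rate changed by −0.16 percentage points.

July: labor force = 1,974.10 + 172.09 = 2,146.19; u = 172.09/2,146.19 = 8.02%.
August: labor force = 1,954.83 + 166.68 = 2,121.51; u = 166.68/2,121.51 = 7.86%.
Change = 7.86% − 8.02% = −0.16 pp.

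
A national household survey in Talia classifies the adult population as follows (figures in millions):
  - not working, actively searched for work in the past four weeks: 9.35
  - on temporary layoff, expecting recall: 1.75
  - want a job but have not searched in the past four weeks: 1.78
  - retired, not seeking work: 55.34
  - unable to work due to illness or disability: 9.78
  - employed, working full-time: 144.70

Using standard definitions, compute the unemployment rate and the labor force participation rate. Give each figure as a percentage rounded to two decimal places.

Employed = 144.70 million.
Unemployed = 9.35 + 1.75 = 11.10 million (jobless and actively searching, or on temporary layoff).
Labor force = 144.70 + 11.10 = 155.80 million.
Not in labor force = 1.78 + 55.34 + 9.78 = 66.90 million (those not working and not actively searching are outside the labor force — including those who want a job but have given up searching).
Civilian working-age population = 155.80 + 66.90 = 222.70 million.
Unemployment rate = 11.10 / 155.80 = 7.12%.
Labor force participation rate = 155.80 / 222.70 = 69.96%.

Unemployment rate ≈ 7.12%; labor force participation rate ≈ 69.96%.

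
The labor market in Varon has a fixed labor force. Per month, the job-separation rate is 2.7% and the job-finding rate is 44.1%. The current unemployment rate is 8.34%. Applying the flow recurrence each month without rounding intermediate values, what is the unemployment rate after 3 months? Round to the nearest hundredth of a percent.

With a fixed labor force, u_{t+1} = u_t + s·(1−u_t) − f·u_t = u_t·(1−s−f) + s.
Here 1−s−f = 0.532 and s = 0.027.
u_1 = 0.083400 × 0.532 + 0.027 = 0.071369.
u_2 = 0.071369 × 0.532 + 0.027 = 0.064968.
u_3 = 0.064968 × 0.532 + 0.027 = 0.061563.

Unemployment rate after three months ≈ 6.16%.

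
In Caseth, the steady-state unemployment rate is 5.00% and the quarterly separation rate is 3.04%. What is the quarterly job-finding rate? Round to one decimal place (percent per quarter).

From u* = s/(s+f): f = s·(1−u)/u.
f = 3.04 × (1 − 0.0500) / 0.0500 = 2.8880 / 0.0500 ≈ 57.8% per quarter.

Job-finding rate ≈ 57.8% per quarter.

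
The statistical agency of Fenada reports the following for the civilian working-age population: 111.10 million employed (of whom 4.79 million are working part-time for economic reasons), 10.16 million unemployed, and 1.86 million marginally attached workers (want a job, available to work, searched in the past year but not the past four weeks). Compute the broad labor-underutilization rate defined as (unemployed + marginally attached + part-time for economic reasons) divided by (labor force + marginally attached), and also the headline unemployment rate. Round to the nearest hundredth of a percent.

Broad underutilization rate ≈ 13.65%; headline unemployment rate ≈ 8.38%.

Labor force = 111.10 + 10.16 = 121.26 million.
Numerator = 10.16 + 1.86 + 4.79 = 16.81 million.
Denominator = 121.26 + 1.86 = 123.12 million.
Broad rate = 16.81 / 123.12 = 13.65%.
Headline unemployment rate = 10.16 / 121.26 = 8.38%.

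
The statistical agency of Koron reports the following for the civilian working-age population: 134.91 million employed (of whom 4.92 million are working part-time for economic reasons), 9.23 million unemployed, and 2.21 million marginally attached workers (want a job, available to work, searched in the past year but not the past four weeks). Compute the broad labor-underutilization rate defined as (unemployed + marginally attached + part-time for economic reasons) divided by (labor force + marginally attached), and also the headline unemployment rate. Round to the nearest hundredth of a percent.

Broad underutilization rate ≈ 11.18%; headline unemployment rate ≈ 6.40%.

Labor force = 134.91 + 9.23 = 144.14 million.
Numerator = 9.23 + 2.21 + 4.92 = 16.36 million.
Denominator = 144.14 + 2.21 = 146.35 million.
Broad rate = 16.36 / 146.35 = 11.18%.
Headline unemployment rate = 9.23 / 144.14 = 6.40%.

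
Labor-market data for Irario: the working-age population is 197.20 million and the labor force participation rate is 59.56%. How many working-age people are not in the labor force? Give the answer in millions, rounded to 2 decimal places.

Share not in the labor force = 1 − 0.5956 = 0.4044.
Not in labor force = 0.4044 × 197.20 ≈ 79.75 million.

About 79.75 million are not in the labor force.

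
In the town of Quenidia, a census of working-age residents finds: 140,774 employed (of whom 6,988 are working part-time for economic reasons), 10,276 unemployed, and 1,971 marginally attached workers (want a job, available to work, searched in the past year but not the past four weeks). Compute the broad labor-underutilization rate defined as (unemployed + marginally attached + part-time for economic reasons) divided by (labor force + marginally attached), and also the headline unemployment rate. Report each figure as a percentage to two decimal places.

Broad underutilization rate ≈ 12.57%; headline unemployment rate ≈ 6.80%.

Labor force = 140,774 + 10,276 = 151,050.
Numerator = 10,276 + 1,971 + 6,988 = 19,235.
Denominator = 151,050 + 1,971 = 153,021.
Broad rate = 19,235 / 153,021 = 12.57%.
Headline unemployment rate = 10,276 / 151,050 = 6.80%.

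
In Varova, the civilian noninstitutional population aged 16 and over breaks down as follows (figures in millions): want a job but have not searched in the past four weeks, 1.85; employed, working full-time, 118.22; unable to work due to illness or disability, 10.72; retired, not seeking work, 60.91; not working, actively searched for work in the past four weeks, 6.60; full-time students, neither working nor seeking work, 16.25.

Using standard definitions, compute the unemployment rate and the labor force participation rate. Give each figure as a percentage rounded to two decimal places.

Unemployment rate ≈ 5.29%; labor force participation rate ≈ 58.18%.

Employed = 118.22 million.
Unemployed = 6.60 million.
Labor force = 118.22 + 6.60 = 124.82 million.
Not in labor force = 1.85 + 10.72 + 60.91 + 16.25 = 89.73 million (those not working and not actively searching are outside the labor force — including those who want a job but have given up searching).
Civilian working-age population = 124.82 + 89.73 = 214.55 million.
Unemployment rate = 6.60 / 124.82 = 5.29%.
Labor force participation rate = 124.82 / 214.55 = 58.18%.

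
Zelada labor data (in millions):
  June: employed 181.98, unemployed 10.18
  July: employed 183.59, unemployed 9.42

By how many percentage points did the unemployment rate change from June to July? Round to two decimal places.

June: labor force = 181.98 + 10.18 = 192.16; u = 10.18/192.16 = 5.30%.
July: labor force = 183.59 + 9.42 = 193.01; u = 9.42/193.01 = 4.88%.
Change = 4.88% − 5.30% = −0.42 pp.

The unemployment rate changed by −0.42 percentage points.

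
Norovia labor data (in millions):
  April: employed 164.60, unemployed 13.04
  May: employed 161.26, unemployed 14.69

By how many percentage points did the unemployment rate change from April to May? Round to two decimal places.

April: labor force = 164.60 + 13.04 = 177.64; u = 13.04/177.64 = 7.34%.
May: labor force = 161.26 + 14.69 = 175.95; u = 14.69/175.95 = 8.35%.
Change = 8.35% − 7.34% = +1.01 pp.

The unemployment rate changed by +1.01 percentage points.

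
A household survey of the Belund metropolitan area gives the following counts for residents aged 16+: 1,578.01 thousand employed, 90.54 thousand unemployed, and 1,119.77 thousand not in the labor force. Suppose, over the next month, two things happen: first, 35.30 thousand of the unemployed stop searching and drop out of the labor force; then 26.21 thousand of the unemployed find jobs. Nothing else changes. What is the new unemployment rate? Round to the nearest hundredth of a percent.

New unemployment rate ≈ 1.78%.

Initially, labor force = 1,578.01 + 90.54 = 1,668.55 thousand, so u = 90.54/1,668.55 = 5.43%.
After the first change, unemployed and labor force both fall by 35.30 → E = 1,578.01, U = 55.24, labor force = 1,633.25 thousand.
After the second change, unemployed falls and employed rises by 26.21; labor force unchanged → E = 1,604.22, U = 29.03, labor force = 1,633.25 thousand.
New unemployment rate = 29.03 / 1,633.25 = 1.78%.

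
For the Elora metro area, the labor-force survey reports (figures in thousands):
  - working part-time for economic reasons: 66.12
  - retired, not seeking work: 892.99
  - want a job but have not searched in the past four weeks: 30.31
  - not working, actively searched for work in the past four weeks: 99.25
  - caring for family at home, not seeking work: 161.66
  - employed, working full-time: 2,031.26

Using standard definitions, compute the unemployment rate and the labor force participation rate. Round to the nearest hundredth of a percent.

Employed = 66.12 + 2,031.26 = 2,097.38 thousand (anyone who worked, including part-time for economic reasons, counts as employed).
Unemployed = 99.25 thousand.
Labor force = 2,097.38 + 99.25 = 2,196.63 thousand.
Not in labor force = 892.99 + 30.31 + 161.66 = 1,084.96 thousand (those not working and not actively searching are outside the labor force — including those who want a job but have given up searching).
Civilian working-age population = 2,196.63 + 1,084.96 = 3,281.59 thousand.
Unemployment rate = 99.25 / 2,196.63 = 4.52%.
Labor force participation rate = 2,196.63 / 3,281.59 = 66.94%.

Unemployment rate ≈ 4.52%; labor force participation rate ≈ 66.94%.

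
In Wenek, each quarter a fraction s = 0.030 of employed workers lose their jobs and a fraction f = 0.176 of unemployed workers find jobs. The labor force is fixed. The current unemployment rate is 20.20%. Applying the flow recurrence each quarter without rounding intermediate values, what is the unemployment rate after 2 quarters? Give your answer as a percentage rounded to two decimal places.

With a fixed labor force, u_{t+1} = u_t + s·(1−u_t) − f·u_t = u_t·(1−s−f) + s.
Here 1−s−f = 0.794 and s = 0.030.
u_1 = 0.202000 × 0.794 + 0.030 = 0.190388.
u_2 = 0.190388 × 0.794 + 0.030 = 0.181168.

Unemployment rate after two quarters ≈ 18.12%.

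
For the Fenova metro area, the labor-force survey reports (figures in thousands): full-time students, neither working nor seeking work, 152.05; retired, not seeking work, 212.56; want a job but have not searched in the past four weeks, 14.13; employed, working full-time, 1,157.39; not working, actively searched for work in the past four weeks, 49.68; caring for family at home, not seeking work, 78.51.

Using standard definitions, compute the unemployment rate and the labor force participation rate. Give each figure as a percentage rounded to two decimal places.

Employed = 1,157.39 thousand.
Unemployed = 49.68 thousand.
Labor force = 1,157.39 + 49.68 = 1,207.07 thousand.
Not in labor force = 152.05 + 212.56 + 14.13 + 78.51 = 457.25 thousand (those not working and not actively searching are outside the labor force — including those who want a job but have given up searching).
Civilian working-age population = 1,207.07 + 457.25 = 1,664.32 thousand.
Unemployment rate = 49.68 / 1,207.07 = 4.12%.
Labor force participation rate = 1,207.07 / 1,664.32 = 72.53%.

Unemployment rate ≈ 4.12%; labor force participation rate ≈ 72.53%.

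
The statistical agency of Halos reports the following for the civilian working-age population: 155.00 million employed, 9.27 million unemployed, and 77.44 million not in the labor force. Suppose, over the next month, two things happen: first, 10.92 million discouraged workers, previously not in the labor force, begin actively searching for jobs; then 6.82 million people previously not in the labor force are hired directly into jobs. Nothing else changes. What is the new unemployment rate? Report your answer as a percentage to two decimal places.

New unemployment rate ≈ 11.09%.

Initially, labor force = 155.00 + 9.27 = 164.27 million, so u = 9.27/164.27 = 5.64%.
After the first change, unemployed and labor force both rise by 10.92 → E = 155.00, U = 20.19, labor force = 175.19 million.
After the second change, employed and labor force both rise by 6.82; unemployed unchanged → E = 161.82, U = 20.19, labor force = 182.01 million.
New unemployment rate = 20.19 / 182.01 = 11.09%.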